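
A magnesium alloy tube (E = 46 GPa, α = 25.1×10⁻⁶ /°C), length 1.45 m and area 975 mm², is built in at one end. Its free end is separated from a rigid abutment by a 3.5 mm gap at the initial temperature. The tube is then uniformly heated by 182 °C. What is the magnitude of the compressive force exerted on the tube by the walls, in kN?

If the wall were absent the tube would grow by αΔT L = 25.1×10⁻⁶ × 182 × 1450 = 6.624 mm.
After closing the 3.5 mm clearance, 6.624 − 3.5 = 3.124 mm of expansion remains to be suppressed by the wall.
That suppressed elongation corresponds to σ = E·Δ/L = 46×10³ × 3.124/1450 = 99.1 MPa.
Force on the wall = σA = 99.1 × 975 mm² = 96.63 kN.

P ≈ 96.6 kN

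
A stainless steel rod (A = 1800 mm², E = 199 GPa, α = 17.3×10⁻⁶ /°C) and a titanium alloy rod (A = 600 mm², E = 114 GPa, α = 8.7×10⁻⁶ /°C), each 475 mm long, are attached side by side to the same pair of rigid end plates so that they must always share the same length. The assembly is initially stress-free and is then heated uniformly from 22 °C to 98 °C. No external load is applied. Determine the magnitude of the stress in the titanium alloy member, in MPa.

σ ≈ 62.6 MPa (tensile)

Both members must finish at the same length. With the larger α, the stainless steel tends to over-expand; the plates restrain it, putting the stainless steel in compression and the titanium alloy in tension. With no external load the two internal forces are equal and opposite, magnitude P.
Compatibility of the two members (thermal + elastic change equal): (α₁ − α₂)ΔT = P·[1/(A₁E₁) + 1/(A₂E₂)].
|α₁ − α₂|·ΔT = 8.6×10⁻⁶ × 76 = 0.0006536.
1/(A₁E₁) + 1/(A₂E₂) = 1/(1800×199×10³) + 1/(600×114×10³) = 1.741×10⁻⁸ N⁻¹.
So P = 0.0006536 / 1.741×10⁻⁸ = 37.54 kN.
σ_{titanium alloy} = P/A₂ = 37540/600 = 62.56 MPa, tensile.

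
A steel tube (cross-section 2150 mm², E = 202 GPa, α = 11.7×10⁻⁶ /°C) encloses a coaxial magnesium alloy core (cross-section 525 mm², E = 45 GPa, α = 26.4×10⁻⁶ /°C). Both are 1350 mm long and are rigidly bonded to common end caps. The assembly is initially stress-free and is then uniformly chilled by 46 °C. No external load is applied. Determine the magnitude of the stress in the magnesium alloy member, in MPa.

Equilibrium of a rigid end plate with no external load gives equal and opposite internal forces ±P in the two members. Since α_{magnesium alloy} > α_{steel}, cooling drives the magnesium alloy into tension and the steel into compression.
Setting the final lengths equal and cancelling L: (α₁ − α₂)ΔT = P/(A₁E₁) + P/(A₂E₂).
|α₁ − α₂|·ΔT = 14.7×10⁻⁶ × 46 = 0.0006762.
1/(A₁E₁) + 1/(A₂E₂) = 1/(2150×202×10³) + 1/(525×45×10³) = 4.463×10⁻⁸ N⁻¹.
So P = 0.0006762 / 4.463×10⁻⁸ = 15.15 kN.
σ_{magnesium alloy} = P/A₂ = 15150/525 = 28.86 MPa, tensile.

σ ≈ 28.9 MPa (tensile)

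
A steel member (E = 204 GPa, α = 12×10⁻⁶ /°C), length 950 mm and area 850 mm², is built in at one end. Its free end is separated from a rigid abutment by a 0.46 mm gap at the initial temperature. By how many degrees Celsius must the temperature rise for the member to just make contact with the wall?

The gap closes when αΔT L = 0.46 mm, since the member is still unstressed at that instant.
ΔT = 0.46 / (12×10⁻⁶ × 950) = 40.35 °C.

ΔT ≈ 40.4 °C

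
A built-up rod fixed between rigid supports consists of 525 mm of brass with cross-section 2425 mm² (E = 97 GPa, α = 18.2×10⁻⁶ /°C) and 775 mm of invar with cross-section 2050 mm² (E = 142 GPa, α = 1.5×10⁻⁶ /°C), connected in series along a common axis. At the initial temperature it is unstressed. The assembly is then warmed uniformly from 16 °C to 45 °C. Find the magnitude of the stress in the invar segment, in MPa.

With the walls removed the bar would change length by δ_free = Σ αᵢΔT Lᵢ = 18.2×10⁻⁶×29×525 + 1.5×10⁻⁶×29×775 = 0.3108 mm.
The rigid supports impose zero overall length change; the single axial force P common to all segments must satisfy P Σ Lᵢ/(AᵢEᵢ) = δ_free.
The series flexibility is Σ Lᵢ/(AᵢEᵢ) = 525/(2425×97×10³) + 775/(2050×142×10³) = 4.894×10⁻⁶ mm/N.
Hence P = δ_free / Σ(L/AE) = 0.3108/4.894×10⁻⁶ = 63.5 kN (compressive).
σ_{invar} = P / A = 63500 / 2050 = 30.98 MPa.

σ ≈ 31 MPa (compressive)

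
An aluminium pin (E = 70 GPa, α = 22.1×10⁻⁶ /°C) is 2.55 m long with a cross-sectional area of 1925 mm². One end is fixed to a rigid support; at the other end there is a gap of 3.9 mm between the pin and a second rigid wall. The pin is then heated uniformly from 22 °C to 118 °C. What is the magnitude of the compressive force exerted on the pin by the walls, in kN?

Free thermal elongation = αΔT L = 22.1×10⁻⁶ × 96 × 2550 = 5.41 mm.
After closing the 3.9 mm clearance, 5.41 − 3.9 = 1.51 mm of expansion remains to be suppressed by the wall.
Compatibility: PL/(AE) = 1.51 mm, so σ = P/A = E × (1.51/2550) = 41.45 MPa.
P = σA = 41.45 × 1925 = 79.8 kN.

P ≈ 79.8 kN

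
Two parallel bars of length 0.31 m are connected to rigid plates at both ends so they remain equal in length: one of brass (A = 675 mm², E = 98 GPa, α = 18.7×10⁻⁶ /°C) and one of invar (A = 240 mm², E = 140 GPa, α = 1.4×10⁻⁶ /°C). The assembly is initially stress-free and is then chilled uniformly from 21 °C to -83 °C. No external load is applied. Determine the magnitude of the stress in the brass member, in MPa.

σ ≈ 59.4 MPa (tensile)

Equilibrium of a rigid end plate with no external load gives equal and opposite internal forces ±P in the two members. Since α_{brass} > α_{invar}, cooling drives the brass into tension and the invar into compression.
Setting the final lengths equal and cancelling L: (α₁ − α₂)ΔT = P/(A₁E₁) + P/(A₂E₂).
|α₁ − α₂|·ΔT = 17.3×10⁻⁶ × 104 = 0.001799.
1/(A₁E₁) + 1/(A₂E₂) = 1/(675×98×10³) + 1/(240×140×10³) = 4.488×10⁻⁸ N⁻¹.
P = 0.001799 / 4.488×10⁻⁸ = 40090 N = 40.09 kN.
σ_{brass} = P/A₁ = 40090/675 = 59.39 MPa, tensile.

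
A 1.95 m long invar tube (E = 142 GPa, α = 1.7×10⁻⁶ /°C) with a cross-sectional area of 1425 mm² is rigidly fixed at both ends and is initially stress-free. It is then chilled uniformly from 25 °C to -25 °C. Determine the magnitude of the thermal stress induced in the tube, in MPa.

Because both ends are immovable the net strain is zero, and the suppressed thermal strain is αΔT = 1.7×10⁻⁶ × 50 = 85×10⁻⁶.
The stress required to suppress this strain is σ = Eε = 142×10³ × 85×10⁻⁶ = 12.07 MPa, tensile since the tube is trying to contract.

σ ≈ 12.1 MPa (tensile)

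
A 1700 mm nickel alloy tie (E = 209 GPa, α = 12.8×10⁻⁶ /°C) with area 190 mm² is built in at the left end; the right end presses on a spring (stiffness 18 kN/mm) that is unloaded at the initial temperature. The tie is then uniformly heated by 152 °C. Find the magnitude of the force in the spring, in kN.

P ≈ 33.6 kN

Free thermal expansion: δ_free = αΔT L = 12.8×10⁻⁶ × 152 × 1700 = 3.308 mm.
Let P be the compressive force at the spring. The tie shortens elastically by PL/(AE) and the spring compresses by P/k; together these equal δ_free.
P [ L/(AE) + 1/k ] = δ_free → P [ 1700/(190×209×10³) + 1/(18×10³) ] = 3.308.
P = 3.308 / 9.837×10⁻⁵ = 33620 N.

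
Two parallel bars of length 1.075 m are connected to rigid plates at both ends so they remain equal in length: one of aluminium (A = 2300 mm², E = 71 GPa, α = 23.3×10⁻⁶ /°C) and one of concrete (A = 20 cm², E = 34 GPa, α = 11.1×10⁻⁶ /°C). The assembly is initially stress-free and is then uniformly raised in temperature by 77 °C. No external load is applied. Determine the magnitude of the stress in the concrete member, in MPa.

σ ≈ 22.5 MPa (tensile)

Both members must finish at the same length. With the larger α, the aluminium tends to over-expand; the plates restrain it, putting the aluminium in compression and the concrete in tension. With no external load the two internal forces are equal and opposite, magnitude P.
Equating the net (thermal + elastic) strains gives |α₁ − α₂|·ΔT = P·[1/(A₁E₁) + 1/(A₂E₂)].
|α₁ − α₂|·ΔT = 12.2×10⁻⁶ × 77 = 0.0009394.
1/(A₁E₁) + 1/(A₂E₂) = 1/(2300×71×10³) + 1/(2000×34×10³) = 2.083×10⁻⁸ N⁻¹.
P = 0.0009394 / 2.083×10⁻⁸ = 45100 N = 45.1 kN.
σ_{concrete} = P/A₂ = 45100/2000 = 22.55 MPa, tensile.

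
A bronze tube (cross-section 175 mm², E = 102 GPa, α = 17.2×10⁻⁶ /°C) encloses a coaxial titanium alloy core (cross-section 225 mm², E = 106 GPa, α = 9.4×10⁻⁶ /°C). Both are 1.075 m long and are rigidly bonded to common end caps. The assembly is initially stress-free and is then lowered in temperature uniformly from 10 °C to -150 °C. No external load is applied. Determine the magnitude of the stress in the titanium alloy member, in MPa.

σ ≈ 56.6 MPa (compressive)

Both members must finish at the same length. With the larger α, the bronze tends to over-contract; the plates restrain it, putting the bronze in tension and the titanium alloy in compression. With no external load the two internal forces are equal and opposite, magnitude P.
Compatibility of the two members (thermal + elastic change equal): (α₁ − α₂)ΔT = P·[1/(A₁E₁) + 1/(A₂E₂)].
|α₁ − α₂|·ΔT = 7.8×10⁻⁶ × 160 = 0.001248.
1/(A₁E₁) + 1/(A₂E₂) = 1/(175×102×10³) + 1/(225×106×10³) = 9.795×10⁻⁸ N⁻¹.
P = 0.001248 / 9.795×10⁻⁸ = 12740 N = 12.74 kN.
σ_{titanium alloy} = P/A₂ = 12740/225 = 56.63 MPa, compressive.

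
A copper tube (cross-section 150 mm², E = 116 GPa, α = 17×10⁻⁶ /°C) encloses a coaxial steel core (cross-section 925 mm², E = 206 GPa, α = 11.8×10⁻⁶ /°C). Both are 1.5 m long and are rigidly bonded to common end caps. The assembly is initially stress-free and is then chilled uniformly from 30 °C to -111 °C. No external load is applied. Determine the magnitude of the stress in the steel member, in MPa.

The copper has the larger α, so on cooling it would change length more than the steel if both were free. The rigid plates force a common final length, so the copper is put into tension and the steel into compression, with equal and opposite forces P (no external load).
Compatibility of the two members (thermal + elastic change equal): (α₁ − α₂)ΔT = P·[1/(A₁E₁) + 1/(A₂E₂)].
|α₁ − α₂|·ΔT = 5.2×10⁻⁶ × 141 = 0.0007332.
1/(A₁E₁) + 1/(A₂E₂) = 1/(150×116×10³) + 1/(925×206×10³) = 6.272×10⁻⁸ N⁻¹.
So P = 0.0007332 / 6.272×10⁻⁸ = 11.69 kN.
σ_{steel} = P/A₂ = 11690/925 = 12.64 MPa, compressive.

σ ≈ 12.6 MPa (compressive)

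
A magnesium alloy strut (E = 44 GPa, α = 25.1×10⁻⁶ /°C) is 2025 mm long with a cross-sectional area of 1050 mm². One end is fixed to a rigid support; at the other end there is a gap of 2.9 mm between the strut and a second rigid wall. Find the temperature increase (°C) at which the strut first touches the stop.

ΔT ≈ 57.1 °C

Contact occurs when the free expansion equals the gap: αΔT L = 2.9 mm.
ΔT = 2.9 / (25.1×10⁻⁶ × 2025) = 57.06 °C.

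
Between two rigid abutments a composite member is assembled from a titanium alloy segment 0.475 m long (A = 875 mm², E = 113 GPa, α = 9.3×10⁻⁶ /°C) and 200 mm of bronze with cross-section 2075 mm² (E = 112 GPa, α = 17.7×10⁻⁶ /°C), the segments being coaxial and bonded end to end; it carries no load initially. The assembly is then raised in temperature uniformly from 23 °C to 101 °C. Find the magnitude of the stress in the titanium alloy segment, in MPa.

σ ≈ 125 MPa (compressive)

With the walls removed the bar would change length by δ_free = Σ αᵢΔT Lᵢ = 9.3×10⁻⁶×78×475 + 17.7×10⁻⁶×78×200 = 0.6207 mm.
The rigid supports impose zero overall length change; the single axial force P common to all segments must satisfy P Σ Lᵢ/(AᵢEᵢ) = δ_free.
The series flexibility is Σ Lᵢ/(AᵢEᵢ) = 475/(875×113×10³) + 200/(2075×112×10³) = 5.665×10⁻⁶ mm/N.
P = 0.6207 / 5.665×10⁻⁶ = 109600 N = 109.6 kN, compressive.
σ_{titanium alloy} = P / A = 109600 / 875 = 125.2 MPa.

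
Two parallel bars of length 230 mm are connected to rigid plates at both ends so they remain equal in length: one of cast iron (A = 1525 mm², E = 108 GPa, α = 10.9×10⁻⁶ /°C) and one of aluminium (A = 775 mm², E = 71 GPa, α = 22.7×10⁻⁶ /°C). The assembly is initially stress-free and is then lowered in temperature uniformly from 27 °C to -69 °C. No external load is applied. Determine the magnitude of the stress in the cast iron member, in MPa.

The aluminium has the larger α, so on cooling it would change length more than the cast iron if both were free. The rigid plates force a common final length, so the aluminium is put into tension and the cast iron into compression, with equal and opposite forces P (no external load).
Equating the net (thermal + elastic) strains gives |α₁ − α₂|·ΔT = P·[1/(A₁E₁) + 1/(A₂E₂)].
|α₁ − α₂|·ΔT = 11.8×10⁻⁶ × 96 = 0.001133.
1/(A₁E₁) + 1/(A₂E₂) = 1/(1525×108×10³) + 1/(775×71×10³) = 2.425×10⁻⁸ N⁻¹.
So P = 0.001133 / 2.425×10⁻⁸ = 46.72 kN.
σ_{cast iron} = P/A₁ = 46720/1525 = 30.64 MPa, compressive.

σ ≈ 30.6 MPa (compressive)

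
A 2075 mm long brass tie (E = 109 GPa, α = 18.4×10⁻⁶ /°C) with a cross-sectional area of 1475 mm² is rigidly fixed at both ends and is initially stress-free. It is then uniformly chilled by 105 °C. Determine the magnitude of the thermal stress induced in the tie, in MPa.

With length fixed, the mechanical strain must cancel the thermal strain αΔT = 18.4×10⁻⁶ × 105 = 1932×10⁻⁶.
σ = EαΔT = 109×10³ × 18.4×10⁻⁶ × 105 = 210.6 MPa (tensile; the tie is trying to contract).

σ ≈ 211 MPa (tensile)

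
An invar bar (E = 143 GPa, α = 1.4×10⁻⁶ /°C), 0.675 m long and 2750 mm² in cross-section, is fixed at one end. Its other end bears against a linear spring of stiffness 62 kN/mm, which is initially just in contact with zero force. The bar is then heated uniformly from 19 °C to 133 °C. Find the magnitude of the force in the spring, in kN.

P ≈ 6.04 kN

If the spring were absent the bar would lengthen by αΔT L = 1.4×10⁻⁶ × 114 × 675 = 0.1077 mm.
With a force P in the spring, the elastic change of the bar is PL/(AE) and that of the spring is P/k; compatibility requires their sum to equal δ_free.
P [ L/(AE) + 1/k ] = δ_free → P [ 675/(2750×143×10³) + 1/(62×10³) ] = 0.1077.
P = 0.1077 / 1.785×10⁻⁵ = 6037 N.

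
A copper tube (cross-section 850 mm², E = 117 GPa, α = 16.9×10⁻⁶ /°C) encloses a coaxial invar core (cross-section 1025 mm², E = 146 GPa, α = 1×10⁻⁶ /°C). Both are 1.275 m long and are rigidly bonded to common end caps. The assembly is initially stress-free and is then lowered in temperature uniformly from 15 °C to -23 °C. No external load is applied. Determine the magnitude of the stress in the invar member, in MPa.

σ ≈ 35.2 MPa (compressive)

Equilibrium of a rigid end plate with no external load gives equal and opposite internal forces ±P in the two members. Since α_{copper} > α_{invar}, cooling drives the copper into tension and the invar into compression.
Compatibility of the two members (thermal + elastic change equal): (α₁ − α₂)ΔT = P·[1/(A₁E₁) + 1/(A₂E₂)].
|α₁ − α₂|·ΔT = 15.9×10⁻⁶ × 38 = 0.0006042.
1/(A₁E₁) + 1/(A₂E₂) = 1/(850×117×10³) + 1/(1025×146×10³) = 1.674×10⁻⁸ N⁻¹.
So P = 0.0006042 / 1.674×10⁻⁸ = 36.1 kN.
σ_{invar} = P/A₂ = 36100/1025 = 35.22 MPa, compressive.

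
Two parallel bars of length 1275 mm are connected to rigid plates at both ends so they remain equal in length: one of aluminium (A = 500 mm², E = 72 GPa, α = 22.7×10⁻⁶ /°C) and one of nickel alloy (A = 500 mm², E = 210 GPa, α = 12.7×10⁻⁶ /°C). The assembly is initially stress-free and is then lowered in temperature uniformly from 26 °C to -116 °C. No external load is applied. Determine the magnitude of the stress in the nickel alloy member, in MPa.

σ ≈ 76.1 MPa (compressive)

Both members must finish at the same length. With the larger α, the aluminium tends to over-contract; the plates restrain it, putting the aluminium in tension and the nickel alloy in compression. With no external load the two internal forces are equal and opposite, magnitude P.
Compatibility of the two members (thermal + elastic change equal): (α₁ − α₂)ΔT = P·[1/(A₁E₁) + 1/(A₂E₂)].
|α₁ − α₂|·ΔT = 10×10⁻⁶ × 142 = 0.00142.
1/(A₁E₁) + 1/(A₂E₂) = 1/(500×72×10³) + 1/(500×210×10³) = 3.73×10⁻⁸ N⁻¹.
P = 0.00142 / 3.73×10⁻⁸ = 38070 N = 38.07 kN.
σ_{nickel alloy} = P/A₂ = 38070/500 = 76.14 MPa, compressive.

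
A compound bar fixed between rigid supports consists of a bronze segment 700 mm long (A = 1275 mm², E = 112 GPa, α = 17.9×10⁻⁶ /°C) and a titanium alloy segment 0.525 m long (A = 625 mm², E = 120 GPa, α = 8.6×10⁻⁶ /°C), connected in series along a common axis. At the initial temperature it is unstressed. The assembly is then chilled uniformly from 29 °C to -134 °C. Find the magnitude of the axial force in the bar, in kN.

With the walls removed the bar would change length by δ_free = Σ αᵢΔT Lᵢ = 17.9×10⁻⁶×163×700 + 8.6×10⁻⁶×163×525 = 2.778 mm.
The rigid supports impose zero overall length change; the single axial force P common to all segments must satisfy P Σ Lᵢ/(AᵢEᵢ) = δ_free.
Σ Lᵢ/(AᵢEᵢ) = 700/(1275×112×10³) + 525/(625×120×10³) = 1.19×10⁻⁵ mm/N.
P = 2.778 / 1.19×10⁻⁵ = 233400 N = 233.4 kN, tensile.

P ≈ 233 kN (tensile)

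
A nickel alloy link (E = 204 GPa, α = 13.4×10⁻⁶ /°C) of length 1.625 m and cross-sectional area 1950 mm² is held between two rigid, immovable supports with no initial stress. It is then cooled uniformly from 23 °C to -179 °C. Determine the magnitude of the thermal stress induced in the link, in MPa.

σ ≈ 552 MPa (tensile)

Because both ends are immovable the net strain is zero, and the suppressed thermal strain is αΔT = 13.4×10⁻⁶ × 202 = 2706.8×10⁻⁶.
Hence σ = E·αΔT = 204×10³ × 2706.8×10⁻⁶ = 552.2 MPa, tensile.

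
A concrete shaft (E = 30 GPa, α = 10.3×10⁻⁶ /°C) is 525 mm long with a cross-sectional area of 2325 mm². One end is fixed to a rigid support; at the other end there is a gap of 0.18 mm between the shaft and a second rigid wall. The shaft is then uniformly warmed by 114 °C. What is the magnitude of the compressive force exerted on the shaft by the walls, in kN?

Unrestrained expansion: δ_free = αΔT L = 10.3×10⁻⁶ × 114 × 525 = 0.6165 mm.
After closing the 0.18 mm clearance, 0.6165 − 0.18 = 0.4365 mm of expansion remains to be suppressed by the wall.
Compatibility: PL/(AE) = 0.4365 mm, so σ = P/A = E × (0.4365/525) = 24.94 MPa.
P = σA = 24.94 × 2325 = 57.99 kN.

P ≈ 58 kN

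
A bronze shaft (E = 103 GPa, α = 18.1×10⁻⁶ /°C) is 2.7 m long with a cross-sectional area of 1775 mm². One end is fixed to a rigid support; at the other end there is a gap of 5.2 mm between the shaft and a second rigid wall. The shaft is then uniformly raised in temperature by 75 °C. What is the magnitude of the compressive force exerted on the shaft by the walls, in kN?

Free thermal elongation = αΔT L = 18.1×10⁻⁶ × 75 × 2700 = 3.665 mm.
This is smaller than the 5.2 mm clearance, so the shaft expands freely without reaching the stop — the stress is zero.

P ≈ 0 kN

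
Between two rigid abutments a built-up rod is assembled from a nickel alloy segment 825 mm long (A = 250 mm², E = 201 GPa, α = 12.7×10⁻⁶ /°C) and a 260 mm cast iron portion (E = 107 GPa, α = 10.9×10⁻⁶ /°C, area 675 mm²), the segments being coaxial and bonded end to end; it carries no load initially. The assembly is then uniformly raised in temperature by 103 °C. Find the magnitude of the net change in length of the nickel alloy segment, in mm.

|ΔL| ≈ 0.0453 mm

If the supports were absent, the total length change would be Σ αᵢΔT Lᵢ = 12.7×10⁻⁶×103×825 + 10.9×10⁻⁶×103×260 = 1.371 mm.
The walls prevent any net length change, so an axial force P (same in every segment) develops. Compatibility: P · Σ Lᵢ/(AᵢEᵢ) = δ_free.
Σ Lᵢ/(AᵢEᵢ) = 825/(250×201×10³) + 260/(675×107×10³) = 2.002×10⁻⁵ mm/N.
P = 1.371 / 2.002×10⁻⁵ = 68490 N = 68.49 kN, compressive.
For the nickel alloy segment, free thermal change = 12.7×10⁻⁶×103×825 = 1.079 mm and elastic change from P = 68490×825/(250×201×10³) = 1.125 mm; these oppose, so the net change is 0.0453 mm (segment shortens).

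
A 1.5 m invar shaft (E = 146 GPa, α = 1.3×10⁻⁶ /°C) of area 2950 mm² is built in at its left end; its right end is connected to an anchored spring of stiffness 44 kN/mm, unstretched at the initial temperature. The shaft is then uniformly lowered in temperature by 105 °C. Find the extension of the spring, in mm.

The unrestrained thermal change is αΔT L = 1.3×10⁻⁶ × 105 × 1500 = 0.2048 mm.
With a force P in the spring, the elastic change of the shaft is PL/(AE) and that of the spring is P/k; compatibility requires their sum to equal δ_free.
So P = δ_free / [L/(AE) + 1/k] = 0.2048 / [ 1500/(2950×146×10³) + 1/(44×10³) ].
P = 0.2048 / 2.621×10⁻⁵ = 7812 N.
Spring extension = P/k = 7812/(44×10³) = 0.1775 mm.

δ ≈ 0.178 mm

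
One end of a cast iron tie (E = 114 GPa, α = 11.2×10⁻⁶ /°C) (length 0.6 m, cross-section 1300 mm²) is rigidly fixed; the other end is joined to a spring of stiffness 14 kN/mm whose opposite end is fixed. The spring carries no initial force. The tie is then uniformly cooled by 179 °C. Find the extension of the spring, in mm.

If the spring were absent the tie would shorten by αΔT L = 11.2×10⁻⁶ × 179 × 600 = 1.203 mm.
Let P be the tensile force in the spring. The tie extends elastically by PL/(AE) and the spring stretches by P/k; together these equal δ_free.
So P = δ_free / [L/(AE) + 1/k] = 1.203 / [ 600/(1300×114×10³) + 1/(14×10³) ].
P = 1.203 / 7.548×10⁻⁵ = 15940 N.
Spring extension = P/k = 15940/(14×10³) = 1.138 mm.

δ ≈ 1.14 mm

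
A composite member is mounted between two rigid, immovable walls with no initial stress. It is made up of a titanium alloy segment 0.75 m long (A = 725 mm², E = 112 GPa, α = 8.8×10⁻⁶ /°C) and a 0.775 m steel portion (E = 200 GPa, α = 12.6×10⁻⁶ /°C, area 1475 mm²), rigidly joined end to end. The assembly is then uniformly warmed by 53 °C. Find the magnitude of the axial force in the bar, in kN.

If the supports were absent, the total length change would be Σ αᵢΔT Lᵢ = 8.8×10⁻⁶×53×750 + 12.6×10⁻⁶×53×775 = 0.8673 mm.
Since the ends are fixed, an axial force P builds up, equal in every segment, with P · Σ Lᵢ/(AᵢEᵢ) = δ_free.
Σ Lᵢ/(AᵢEᵢ) = 750/(725×112×10³) + 775/(1475×200×10³) = 1.186×10⁻⁵ mm/N.
Hence P = δ_free / Σ(L/AE) = 0.8673/1.186×10⁻⁵ = 73.11 kN (compressive).

P ≈ 73.1 kN (compressive)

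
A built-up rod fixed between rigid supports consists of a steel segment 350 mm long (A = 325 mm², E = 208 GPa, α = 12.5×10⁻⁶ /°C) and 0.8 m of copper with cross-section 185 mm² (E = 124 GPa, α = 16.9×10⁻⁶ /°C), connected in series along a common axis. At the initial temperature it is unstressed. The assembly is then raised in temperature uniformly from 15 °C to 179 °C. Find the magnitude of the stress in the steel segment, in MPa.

σ ≈ 225 MPa (compressive)

Free thermal expansion of the whole bar: Σ αᵢΔT Lᵢ = 12.5×10⁻⁶×164×350 + 16.9×10⁻⁶×164×800 = 2.935 mm.
The walls prevent any net length change, so an axial force P (same in every segment) develops. Compatibility: P · Σ Lᵢ/(AᵢEᵢ) = δ_free.
Σ Lᵢ/(AᵢEᵢ) = 350/(325×208×10³) + 800/(185×124×10³) = 4.005×10⁻⁵ mm/N.
Hence P = δ_free / Σ(L/AE) = 2.935/4.005×10⁻⁵ = 73.28 kN (compressive).
σ_{steel} = P / A = 73280 / 325 = 225.5 MPa.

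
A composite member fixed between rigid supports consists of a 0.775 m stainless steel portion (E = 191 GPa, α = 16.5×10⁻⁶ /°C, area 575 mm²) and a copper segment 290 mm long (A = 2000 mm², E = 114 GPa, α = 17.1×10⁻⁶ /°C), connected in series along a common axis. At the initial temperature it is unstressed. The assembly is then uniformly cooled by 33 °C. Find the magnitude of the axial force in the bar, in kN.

Free thermal contraction of the whole bar: Σ αᵢΔT Lᵢ = 16.5×10⁻⁶×33×775 + 17.1×10⁻⁶×33×290 = 0.5856 mm.
Since the ends are fixed, an axial force P builds up, equal in every segment, with P · Σ Lᵢ/(AᵢEᵢ) = δ_free.
Σ Lᵢ/(AᵢEᵢ) = 775/(575×191×10³) + 290/(2000×114×10³) = 8.329×10⁻⁶ mm/N.
Hence P = δ_free / Σ(L/AE) = 0.5856/8.329×10⁻⁶ = 70.32 kN (tensile).

P ≈ 70.3 kN (tensile)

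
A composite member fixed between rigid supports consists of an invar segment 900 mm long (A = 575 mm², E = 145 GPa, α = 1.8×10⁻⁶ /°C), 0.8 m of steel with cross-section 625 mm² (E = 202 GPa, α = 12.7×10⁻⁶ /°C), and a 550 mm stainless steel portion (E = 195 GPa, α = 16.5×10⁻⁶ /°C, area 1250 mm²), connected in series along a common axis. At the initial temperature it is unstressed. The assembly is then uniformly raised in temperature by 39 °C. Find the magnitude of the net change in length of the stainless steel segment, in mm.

|ΔL| ≈ 0.259 mm

With the walls removed the bar would change length by δ_free = Σ αᵢΔT Lᵢ = 1.8×10⁻⁶×39×900 + 12.7×10⁻⁶×39×800 + 16.5×10⁻⁶×39×550 = 0.8133 mm.
The rigid supports impose zero overall length change; the single axial force P common to all segments must satisfy P Σ Lᵢ/(AᵢEᵢ) = δ_free.
The series flexibility is Σ Lᵢ/(AᵢEᵢ) = 900/(575×145×10³) + 800/(625×202×10³) + 550/(1250×195×10³) = 1.939×10⁻⁵ mm/N.
P = 0.8133 / 1.939×10⁻⁵ = 41950 N = 41.95 kN, compressive.
For the stainless steel segment, free thermal change = 16.5×10⁻⁶×39×550 = 0.3539 mm and elastic change from P = 41950×550/(1250×195×10³) = 0.09466 mm; these oppose, so the net change is 0.259 mm (segment lengthens).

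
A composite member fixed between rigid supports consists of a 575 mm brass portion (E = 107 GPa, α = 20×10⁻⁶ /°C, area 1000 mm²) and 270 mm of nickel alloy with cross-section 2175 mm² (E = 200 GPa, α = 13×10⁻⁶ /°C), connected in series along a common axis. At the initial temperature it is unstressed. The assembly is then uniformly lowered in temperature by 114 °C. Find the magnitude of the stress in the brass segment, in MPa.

σ ≈ 285 MPa (tensile)

Free thermal contraction of the whole bar: Σ αᵢΔT Lᵢ = 20×10⁻⁶×114×575 + 13×10⁻⁶×114×270 = 1.711 mm.
The walls prevent any net length change, so an axial force P (same in every segment) develops. Compatibility: P · Σ Lᵢ/(AᵢEᵢ) = δ_free.
The series flexibility is Σ Lᵢ/(AᵢEᵢ) = 575/(1000×107×10³) + 270/(2175×200×10³) = 5.995×10⁻⁶ mm/N.
P = 1.711 / 5.995×10⁻⁶ = 285500 N = 285.5 kN, tensile.
σ_{brass} = P / A = 285500 / 1000 = 285.5 MPa.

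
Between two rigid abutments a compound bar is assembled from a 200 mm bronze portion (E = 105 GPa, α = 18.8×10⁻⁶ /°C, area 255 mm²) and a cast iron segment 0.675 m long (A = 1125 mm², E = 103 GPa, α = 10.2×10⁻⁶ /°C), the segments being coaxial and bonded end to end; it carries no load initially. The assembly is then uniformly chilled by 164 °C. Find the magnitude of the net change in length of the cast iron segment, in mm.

|ΔL| ≈ 0.364 mm

If the supports were absent, the total length change would be Σ αᵢΔT Lᵢ = 18.8×10⁻⁶×164×200 + 10.2×10⁻⁶×164×675 = 1.746 mm.
The rigid supports impose zero overall length change; the single axial force P common to all segments must satisfy P Σ Lᵢ/(AᵢEᵢ) = δ_free.
Σ Lᵢ/(AᵢEᵢ) = 200/(255×105×10³) + 675/(1125×103×10³) = 1.329×10⁻⁵ mm/N.
Hence P = δ_free / Σ(L/AE) = 1.746/1.329×10⁻⁵ = 131.3 kN (tensile).
For the cast iron segment, free thermal change = 10.2×10⁻⁶×164×675 = 1.129 mm and elastic change from P = 131300×675/(1125×103×10³) = 0.7649 mm; these oppose, so the net change is 0.364 mm (segment shortens).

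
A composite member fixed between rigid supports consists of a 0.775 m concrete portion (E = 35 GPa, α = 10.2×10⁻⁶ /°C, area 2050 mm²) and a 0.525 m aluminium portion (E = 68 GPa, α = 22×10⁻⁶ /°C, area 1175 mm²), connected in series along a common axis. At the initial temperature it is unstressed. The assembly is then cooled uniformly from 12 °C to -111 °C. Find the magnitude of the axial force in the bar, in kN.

If the supports were absent, the total length change would be Σ αᵢΔT Lᵢ = 10.2×10⁻⁶×123×775 + 22×10⁻⁶×123×525 = 2.393 mm.
Since the ends are fixed, an axial force P builds up, equal in every segment, with P · Σ Lᵢ/(AᵢEᵢ) = δ_free.
The series flexibility is Σ Lᵢ/(AᵢEᵢ) = 775/(2050×35×10³) + 525/(1175×68×10³) = 1.737×10⁻⁵ mm/N.
P = 2.393 / 1.737×10⁻⁵ = 137700 N = 137.7 kN, tensile.

P ≈ 138 kN (tensile)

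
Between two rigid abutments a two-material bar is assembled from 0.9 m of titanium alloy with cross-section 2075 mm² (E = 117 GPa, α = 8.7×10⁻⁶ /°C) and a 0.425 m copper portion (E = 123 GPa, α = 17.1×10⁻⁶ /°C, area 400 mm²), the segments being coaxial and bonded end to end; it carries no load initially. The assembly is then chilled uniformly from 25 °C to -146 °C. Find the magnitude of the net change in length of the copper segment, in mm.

|ΔL| ≈ 0.564 mm

Free thermal contraction of the whole bar: Σ αᵢΔT Lᵢ = 8.7×10⁻⁶×171×900 + 17.1×10⁻⁶×171×425 = 2.582 mm.
Since the ends are fixed, an axial force P builds up, equal in every segment, with P · Σ Lᵢ/(AᵢEᵢ) = δ_free.
The series flexibility is Σ Lᵢ/(AᵢEᵢ) = 900/(2075×117×10³) + 425/(400×123×10³) = 1.235×10⁻⁵ mm/N.
P = 2.582 / 1.235×10⁻⁵ = 209100 N = 209.1 kN, tensile.
For the copper segment, free thermal change = 17.1×10⁻⁶×171×425 = 1.243 mm and elastic change from P = 209100×425/(400×123×10³) = 1.806 mm; these oppose, so the net change is 0.564 mm (segment lengthens).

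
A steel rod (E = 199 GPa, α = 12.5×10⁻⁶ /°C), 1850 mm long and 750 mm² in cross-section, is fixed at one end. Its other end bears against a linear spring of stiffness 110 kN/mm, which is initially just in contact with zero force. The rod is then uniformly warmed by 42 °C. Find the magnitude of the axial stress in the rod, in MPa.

σ ≈ 60.3 MPa (compressive)

If the spring were absent the rod would lengthen by αΔT L = 12.5×10⁻⁶ × 42 × 1850 = 0.9712 mm.
Let P be the compressive force at the spring. The rod shortens elastically by PL/(AE) and the spring compresses by P/k; together these equal δ_free.
P [ L/(AE) + 1/k ] = δ_free → P [ 1850/(750×199×10³) + 1/(110×10³) ] = 0.9712.
P = 0.9712 / 2.149×10⁻⁵ = 45200 N.
σ = P/A = 45200/750 = 60.27 MPa.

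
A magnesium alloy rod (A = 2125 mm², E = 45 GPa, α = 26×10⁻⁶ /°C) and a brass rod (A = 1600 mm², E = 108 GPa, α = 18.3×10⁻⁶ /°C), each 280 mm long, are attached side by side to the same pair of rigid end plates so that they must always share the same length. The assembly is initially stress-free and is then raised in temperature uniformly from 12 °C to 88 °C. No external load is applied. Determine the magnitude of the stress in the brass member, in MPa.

σ ≈ 22.5 MPa (tensile)

The magnesium alloy has the larger α, so on heating it would change length more than the brass if both were free. The rigid plates force a common final length, so the magnesium alloy is put into compression and the brass into tension, with equal and opposite forces P (no external load).
Compatibility of the two members (thermal + elastic change equal): (α₁ − α₂)ΔT = P·[1/(A₁E₁) + 1/(A₂E₂)].
|α₁ − α₂|·ΔT = 7.7×10⁻⁶ × 76 = 0.0005852.
1/(A₁E₁) + 1/(A₂E₂) = 1/(2125×45×10³) + 1/(1600×108×10³) = 1.624×10⁻⁸ N⁻¹.
So P = 0.0005852 / 1.624×10⁻⁸ = 36.02 kN.
σ_{brass} = P/A₂ = 36020/1600 = 22.52 MPa, tensile.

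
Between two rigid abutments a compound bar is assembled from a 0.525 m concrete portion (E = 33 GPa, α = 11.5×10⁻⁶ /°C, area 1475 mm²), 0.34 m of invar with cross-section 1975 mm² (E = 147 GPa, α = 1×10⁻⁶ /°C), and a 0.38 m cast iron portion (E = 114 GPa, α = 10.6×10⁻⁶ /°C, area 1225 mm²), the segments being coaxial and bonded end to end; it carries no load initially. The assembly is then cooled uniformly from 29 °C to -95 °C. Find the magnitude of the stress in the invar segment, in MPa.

σ ≈ 44.5 MPa (tensile)

Free thermal contraction of the whole bar: Σ αᵢΔT Lᵢ = 11.5×10⁻⁶×124×525 + 1×10⁻⁶×124×340 + 10.6×10⁻⁶×124×380 = 1.29 mm.
Since the ends are fixed, an axial force P builds up, equal in every segment, with P · Σ Lᵢ/(AᵢEᵢ) = δ_free.
Σ Lᵢ/(AᵢEᵢ) = 525/(1475×33×10³) + 340/(1975×147×10³) + 380/(1225×114×10³) = 1.468×10⁻⁵ mm/N.
P = 1.29 / 1.468×10⁻⁵ = 87910 N = 87.91 kN, tensile.
σ_{invar} = P / A = 87910 / 1975 = 44.51 MPa.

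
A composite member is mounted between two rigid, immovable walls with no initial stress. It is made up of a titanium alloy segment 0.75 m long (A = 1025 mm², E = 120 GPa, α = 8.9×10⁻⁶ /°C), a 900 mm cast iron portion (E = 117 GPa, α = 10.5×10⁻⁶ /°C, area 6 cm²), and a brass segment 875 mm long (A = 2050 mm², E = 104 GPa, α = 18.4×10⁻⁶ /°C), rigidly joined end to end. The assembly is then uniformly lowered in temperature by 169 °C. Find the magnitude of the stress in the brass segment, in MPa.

σ ≈ 115 MPa (tensile)

With the walls removed the bar would change length by δ_free = Σ αᵢΔT Lᵢ = 8.9×10⁻⁶×169×750 + 10.5×10⁻⁶×169×900 + 18.4×10⁻⁶×169×875 = 5.446 mm.
The walls prevent any net length change, so an axial force P (same in every segment) develops. Compatibility: P · Σ Lᵢ/(AᵢEᵢ) = δ_free.
The series flexibility is Σ Lᵢ/(AᵢEᵢ) = 750/(1025×120×10³) + 900/(600×117×10³) + 875/(2050×104×10³) = 2.302×10⁻⁵ mm/N.
Hence P = δ_free / Σ(L/AE) = 5.446/2.302×10⁻⁵ = 236.6 kN (tensile).
σ_{brass} = P / A = 236600 / 2050 = 115.4 MPa.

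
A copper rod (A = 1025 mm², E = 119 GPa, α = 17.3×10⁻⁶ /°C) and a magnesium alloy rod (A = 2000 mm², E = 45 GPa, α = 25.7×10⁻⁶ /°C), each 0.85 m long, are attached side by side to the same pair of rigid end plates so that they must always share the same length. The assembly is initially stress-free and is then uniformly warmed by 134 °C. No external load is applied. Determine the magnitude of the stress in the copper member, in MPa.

Equilibrium of a rigid end plate with no external load gives equal and opposite internal forces ±P in the two members. Since α_{magnesium alloy} > α_{copper}, heating drives the magnesium alloy into compression and the copper into tension.
Compatibility of the two members (thermal + elastic change equal): (α₁ − α₂)ΔT = P·[1/(A₁E₁) + 1/(A₂E₂)].
|α₁ − α₂|·ΔT = 8.4×10⁻⁶ × 134 = 0.001126.
1/(A₁E₁) + 1/(A₂E₂) = 1/(1025×119×10³) + 1/(2000×45×10³) = 1.931×10⁻⁸ N⁻¹.
P = 0.001126 / 1.931×10⁻⁸ = 58290 N = 58.29 kN.
σ_{copper} = P/A₁ = 58290/1025 = 56.87 MPa, tensile.

σ ≈ 56.9 MPa (tensile)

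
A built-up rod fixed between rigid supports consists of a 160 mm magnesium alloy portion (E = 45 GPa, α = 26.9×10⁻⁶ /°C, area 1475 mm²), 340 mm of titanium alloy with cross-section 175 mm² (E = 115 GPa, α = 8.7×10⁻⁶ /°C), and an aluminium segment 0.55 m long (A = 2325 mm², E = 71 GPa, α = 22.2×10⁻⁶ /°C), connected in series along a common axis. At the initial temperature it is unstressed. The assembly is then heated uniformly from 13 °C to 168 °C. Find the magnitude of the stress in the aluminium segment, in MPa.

σ ≈ 57.3 MPa (compressive)

With the walls removed the bar would change length by δ_free = Σ αᵢΔT Lᵢ = 26.9×10⁻⁶×155×160 + 8.7×10⁻⁶×155×340 + 22.2×10⁻⁶×155×550 = 3.018 mm.
The rigid supports impose zero overall length change; the single axial force P common to all segments must satisfy P Σ Lᵢ/(AᵢEᵢ) = δ_free.
Σ Lᵢ/(AᵢEᵢ) = 160/(1475×45×10³) + 340/(175×115×10³) + 550/(2325×71×10³) = 2.264×10⁻⁵ mm/N.
P = 3.018 / 2.264×10⁻⁵ = 133300 N = 133.3 kN, compressive.
σ_{aluminium} = P / A = 133300 / 2325 = 57.35 MPa.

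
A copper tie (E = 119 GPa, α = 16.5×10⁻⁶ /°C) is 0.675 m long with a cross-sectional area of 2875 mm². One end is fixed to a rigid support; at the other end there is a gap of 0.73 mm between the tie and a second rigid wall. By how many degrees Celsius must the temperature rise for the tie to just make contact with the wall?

ΔT ≈ 65.5 °C

The gap closes when αΔT L = 0.73 mm, since the tie is still unstressed at that instant.
So ΔT = g/(αL) = 0.73/(16.5×10⁻⁶ × 675) = 65.54 °C.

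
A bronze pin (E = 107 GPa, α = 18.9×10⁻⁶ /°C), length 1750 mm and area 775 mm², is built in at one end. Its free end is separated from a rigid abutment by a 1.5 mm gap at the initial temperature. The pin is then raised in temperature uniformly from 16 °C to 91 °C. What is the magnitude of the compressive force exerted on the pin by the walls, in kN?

P ≈ 46.5 kN

Free thermal elongation = αΔT L = 18.9×10⁻⁶ × 75 × 1750 = 2.481 mm.
The gap closes (δ_free > 1.5 mm) and the wall then resists a further 2.481 − 1.5 = 0.9806 mm of expansion.
So σ = E(δ_free − g)/L = 107×10³ × 0.9806/1750 = 59.96 MPa.
P = σA = 59.96 × 775 = 46.47 kN.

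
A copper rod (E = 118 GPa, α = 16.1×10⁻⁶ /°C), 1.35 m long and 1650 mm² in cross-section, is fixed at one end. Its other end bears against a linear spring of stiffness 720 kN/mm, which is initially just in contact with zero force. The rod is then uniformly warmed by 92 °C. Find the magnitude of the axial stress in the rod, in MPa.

The unrestrained thermal change is αΔT L = 16.1×10⁻⁶ × 92 × 1350 = 2 mm.
With a force P in the spring, the elastic change of the rod is PL/(AE) and that of the spring is P/k; compatibility requires their sum to equal δ_free.
P [ L/(AE) + 1/k ] = δ_free → P [ 1350/(1650×118×10³) + 1/(720×10³) ] = 2.
P = 2 / 8.323×10⁻⁶ = 240300 N.
σ = P/A = 240300/1650 = 145.6 MPa.

σ ≈ 146 MPa (compressive)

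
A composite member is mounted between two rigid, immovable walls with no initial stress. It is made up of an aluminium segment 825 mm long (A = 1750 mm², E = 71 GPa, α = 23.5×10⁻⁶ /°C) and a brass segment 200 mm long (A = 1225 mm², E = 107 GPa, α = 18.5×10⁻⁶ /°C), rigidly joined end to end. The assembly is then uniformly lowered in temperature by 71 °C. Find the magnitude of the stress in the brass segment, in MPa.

σ ≈ 164 MPa (tensile)

Free thermal contraction of the whole bar: Σ αᵢΔT Lᵢ = 23.5×10⁻⁶×71×825 + 18.5×10⁻⁶×71×200 = 1.639 mm.
The rigid supports impose zero overall length change; the single axial force P common to all segments must satisfy P Σ Lᵢ/(AᵢEᵢ) = δ_free.
Σ Lᵢ/(AᵢEᵢ) = 825/(1750×71×10³) + 200/(1225×107×10³) = 8.166×10⁻⁶ mm/N.
So P = 1.639 / 8.166×10⁻⁶ = 200.7 kN, tensile.
σ_{brass} = P / A = 200700 / 1225 = 163.9 MPa.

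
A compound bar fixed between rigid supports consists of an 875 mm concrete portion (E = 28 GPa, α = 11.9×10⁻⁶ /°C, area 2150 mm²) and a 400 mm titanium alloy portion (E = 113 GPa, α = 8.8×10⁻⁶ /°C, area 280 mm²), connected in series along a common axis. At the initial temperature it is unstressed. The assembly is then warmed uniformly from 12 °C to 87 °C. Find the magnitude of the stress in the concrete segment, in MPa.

σ ≈ 17.9 MPa (compressive)

If the supports were absent, the total length change would be Σ αᵢΔT Lᵢ = 11.9×10⁻⁶×75×875 + 8.8×10⁻⁶×75×400 = 1.045 mm.
The rigid supports impose zero overall length change; the single axial force P common to all segments must satisfy P Σ Lᵢ/(AᵢEᵢ) = δ_free.
Σ Lᵢ/(AᵢEᵢ) = 875/(2150×28×10³) + 400/(280×113×10³) = 2.718×10⁻⁵ mm/N.
Hence P = δ_free / Σ(L/AE) = 1.045/2.718×10⁻⁵ = 38.45 kN (compressive).
σ_{concrete} = P / A = 38450 / 2150 = 17.88 MPa.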